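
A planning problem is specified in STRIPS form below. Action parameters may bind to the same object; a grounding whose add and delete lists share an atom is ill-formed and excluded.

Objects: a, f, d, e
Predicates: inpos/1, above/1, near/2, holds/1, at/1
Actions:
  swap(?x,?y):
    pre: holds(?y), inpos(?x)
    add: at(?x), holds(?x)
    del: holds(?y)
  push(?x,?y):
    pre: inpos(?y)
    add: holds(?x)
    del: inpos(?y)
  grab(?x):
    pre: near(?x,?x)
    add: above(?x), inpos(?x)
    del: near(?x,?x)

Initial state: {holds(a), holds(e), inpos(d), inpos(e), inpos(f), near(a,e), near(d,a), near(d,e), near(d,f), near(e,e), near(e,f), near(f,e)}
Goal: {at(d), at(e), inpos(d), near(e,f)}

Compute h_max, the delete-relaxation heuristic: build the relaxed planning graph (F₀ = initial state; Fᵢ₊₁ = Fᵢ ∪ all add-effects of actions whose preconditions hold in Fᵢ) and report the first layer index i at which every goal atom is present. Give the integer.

F0 = init (12 atoms)
F1 = F0 ∪ {above(e), at(d), at(e), at(f), holds(d), holds(f)}  (18 atoms)
goal ⊆ F1  ⇒  h_max = 1

1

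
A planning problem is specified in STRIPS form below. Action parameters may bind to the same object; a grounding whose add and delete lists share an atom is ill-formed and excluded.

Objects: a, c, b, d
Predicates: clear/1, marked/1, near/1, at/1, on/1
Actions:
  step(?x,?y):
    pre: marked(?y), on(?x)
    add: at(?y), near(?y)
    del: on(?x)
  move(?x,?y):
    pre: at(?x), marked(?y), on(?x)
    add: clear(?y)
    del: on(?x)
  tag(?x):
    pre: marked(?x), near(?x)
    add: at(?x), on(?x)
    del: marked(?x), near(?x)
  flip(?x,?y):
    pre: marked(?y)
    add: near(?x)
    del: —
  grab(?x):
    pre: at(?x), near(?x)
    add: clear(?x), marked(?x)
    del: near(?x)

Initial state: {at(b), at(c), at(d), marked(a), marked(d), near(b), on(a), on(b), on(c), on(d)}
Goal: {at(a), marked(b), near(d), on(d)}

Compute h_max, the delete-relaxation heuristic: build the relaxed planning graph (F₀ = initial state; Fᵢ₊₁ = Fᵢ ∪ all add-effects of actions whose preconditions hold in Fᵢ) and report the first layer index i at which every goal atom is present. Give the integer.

F0 = init (10 atoms)
F1 = F0 ∪ {at(a), clear(a), clear(b), clear(d), marked(b), near(a), near(c), near(d)}  (18 atoms)
goal ⊆ F1  ⇒  h_max = 1

1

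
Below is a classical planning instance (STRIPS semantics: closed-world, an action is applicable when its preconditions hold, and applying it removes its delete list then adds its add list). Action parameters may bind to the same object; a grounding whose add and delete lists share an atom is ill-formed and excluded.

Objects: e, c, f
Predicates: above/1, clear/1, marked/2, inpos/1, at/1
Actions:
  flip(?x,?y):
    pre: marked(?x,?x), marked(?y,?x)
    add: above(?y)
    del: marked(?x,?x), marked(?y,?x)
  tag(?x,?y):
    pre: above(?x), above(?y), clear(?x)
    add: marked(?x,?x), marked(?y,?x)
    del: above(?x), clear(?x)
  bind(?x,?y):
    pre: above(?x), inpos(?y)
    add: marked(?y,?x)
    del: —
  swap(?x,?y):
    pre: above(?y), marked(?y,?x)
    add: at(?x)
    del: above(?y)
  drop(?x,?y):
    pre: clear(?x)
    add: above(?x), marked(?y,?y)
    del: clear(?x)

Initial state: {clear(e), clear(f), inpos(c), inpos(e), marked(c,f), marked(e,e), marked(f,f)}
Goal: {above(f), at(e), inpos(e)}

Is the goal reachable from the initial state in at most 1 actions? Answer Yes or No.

No

1. flip(e,e)  →  {above(e), clear(e), clear(f), inpos(c), inpos(e), marked(c,f), marked(f,f)}
2. drop(f,e)  →  {above(e), above(f), clear(e), inpos(c), inpos(e), marked(c,f), marked(e,e), marked(f,f)}
3. swap(e,e)  →  {above(f), at(e), clear(e), inpos(c), inpos(e), marked(c,f), marked(e,e), marked(f,f)}
optimal plan length = 3; 3 > 1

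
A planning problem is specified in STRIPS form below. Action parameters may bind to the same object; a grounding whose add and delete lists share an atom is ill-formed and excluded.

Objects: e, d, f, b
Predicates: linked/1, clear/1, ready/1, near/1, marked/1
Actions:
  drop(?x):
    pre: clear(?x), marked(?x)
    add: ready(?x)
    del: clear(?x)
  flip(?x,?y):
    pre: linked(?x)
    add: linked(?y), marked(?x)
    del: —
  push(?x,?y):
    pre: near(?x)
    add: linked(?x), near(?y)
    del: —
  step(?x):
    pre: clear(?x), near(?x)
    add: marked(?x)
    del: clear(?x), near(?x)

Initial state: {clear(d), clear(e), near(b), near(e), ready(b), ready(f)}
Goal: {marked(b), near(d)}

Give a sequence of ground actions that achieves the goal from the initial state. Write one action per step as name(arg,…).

1. push(b,d)  →  {clear(d), clear(e), linked(b), near(b), near(d), near(e), ready(b), ready(f)}
2. flip(b,e)  →  {clear(d), clear(e), linked(b), linked(e), marked(b), near(b), near(d), near(e), ready(b), ready(f)}

push(b,d); flip(b,e)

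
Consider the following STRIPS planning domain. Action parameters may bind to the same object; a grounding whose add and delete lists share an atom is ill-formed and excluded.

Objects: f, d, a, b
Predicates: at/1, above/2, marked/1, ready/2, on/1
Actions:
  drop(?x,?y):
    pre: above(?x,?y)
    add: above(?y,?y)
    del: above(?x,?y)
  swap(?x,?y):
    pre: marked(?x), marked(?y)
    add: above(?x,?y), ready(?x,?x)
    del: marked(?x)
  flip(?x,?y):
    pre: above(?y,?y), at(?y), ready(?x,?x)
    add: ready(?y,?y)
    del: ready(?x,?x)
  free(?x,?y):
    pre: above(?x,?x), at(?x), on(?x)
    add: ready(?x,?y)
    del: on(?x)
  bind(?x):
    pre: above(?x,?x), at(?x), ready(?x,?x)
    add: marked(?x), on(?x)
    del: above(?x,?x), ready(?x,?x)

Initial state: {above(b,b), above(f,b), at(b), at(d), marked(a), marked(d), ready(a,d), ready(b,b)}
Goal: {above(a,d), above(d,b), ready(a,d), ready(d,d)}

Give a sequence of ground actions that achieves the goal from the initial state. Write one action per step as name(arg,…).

swap(a,d); bind(b); swap(d,b)

1. swap(a,d)  →  {above(a,d), above(b,b), above(f,b), at(b), at(d), marked(d), ready(a,a), ready(a,d), ready(b,b)}
2. bind(b)  →  {above(a,d), above(f,b), at(b), at(d), marked(b), marked(d), on(b), ready(a,a), ready(a,d)}
3. swap(d,b)  →  {above(a,d), above(d,b), above(f,b), at(b), at(d), marked(b), on(b), ready(a,a), ready(a,d), ready(d,d)}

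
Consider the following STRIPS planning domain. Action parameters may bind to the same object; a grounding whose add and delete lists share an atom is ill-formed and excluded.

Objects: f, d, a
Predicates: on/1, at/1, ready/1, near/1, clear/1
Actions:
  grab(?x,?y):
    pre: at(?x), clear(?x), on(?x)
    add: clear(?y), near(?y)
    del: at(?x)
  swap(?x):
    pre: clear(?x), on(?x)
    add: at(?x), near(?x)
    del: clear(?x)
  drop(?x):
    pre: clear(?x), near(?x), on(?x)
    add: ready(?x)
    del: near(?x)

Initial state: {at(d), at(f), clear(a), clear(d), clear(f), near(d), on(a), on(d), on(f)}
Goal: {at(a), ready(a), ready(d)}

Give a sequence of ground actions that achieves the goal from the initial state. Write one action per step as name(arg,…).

grab(f,a); drop(d); drop(a); swap(a)

1. grab(f,a)  →  {at(d), clear(a), clear(d), clear(f), near(a), near(d), on(a), on(d), on(f)}
2. drop(d)  →  {at(d), clear(a), clear(d), clear(f), near(a), on(a), on(d), on(f), ready(d)}
3. drop(a)  →  {at(d), clear(a), clear(d), clear(f), on(a), on(d), on(f), ready(a), ready(d)}
4. swap(a)  →  {at(a), at(d), clear(d), clear(f), near(a), on(a), on(d), on(f), ready(a), ready(d)}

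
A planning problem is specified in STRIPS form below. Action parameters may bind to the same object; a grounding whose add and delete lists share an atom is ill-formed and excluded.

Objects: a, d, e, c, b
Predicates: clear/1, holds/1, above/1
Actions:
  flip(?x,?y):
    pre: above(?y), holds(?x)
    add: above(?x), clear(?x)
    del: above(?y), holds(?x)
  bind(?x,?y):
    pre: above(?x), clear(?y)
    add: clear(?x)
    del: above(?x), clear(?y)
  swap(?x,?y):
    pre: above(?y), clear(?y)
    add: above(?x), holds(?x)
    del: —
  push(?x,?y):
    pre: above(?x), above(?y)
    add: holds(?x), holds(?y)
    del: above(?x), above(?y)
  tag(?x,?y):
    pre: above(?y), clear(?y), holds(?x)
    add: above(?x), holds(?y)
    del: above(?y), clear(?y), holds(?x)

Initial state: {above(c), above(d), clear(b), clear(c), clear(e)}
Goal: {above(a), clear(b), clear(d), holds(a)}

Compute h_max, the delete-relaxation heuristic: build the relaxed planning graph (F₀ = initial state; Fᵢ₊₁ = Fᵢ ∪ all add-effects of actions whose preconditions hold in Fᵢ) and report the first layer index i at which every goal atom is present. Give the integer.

1

F0 = init (5 atoms)
F1 = F0 ∪ {above(a), above(b), above(e), clear(d), holds(a), holds(b), holds(c), holds(d), holds(e)}  (14 atoms)
goal ⊆ F1  ⇒  h_max = 1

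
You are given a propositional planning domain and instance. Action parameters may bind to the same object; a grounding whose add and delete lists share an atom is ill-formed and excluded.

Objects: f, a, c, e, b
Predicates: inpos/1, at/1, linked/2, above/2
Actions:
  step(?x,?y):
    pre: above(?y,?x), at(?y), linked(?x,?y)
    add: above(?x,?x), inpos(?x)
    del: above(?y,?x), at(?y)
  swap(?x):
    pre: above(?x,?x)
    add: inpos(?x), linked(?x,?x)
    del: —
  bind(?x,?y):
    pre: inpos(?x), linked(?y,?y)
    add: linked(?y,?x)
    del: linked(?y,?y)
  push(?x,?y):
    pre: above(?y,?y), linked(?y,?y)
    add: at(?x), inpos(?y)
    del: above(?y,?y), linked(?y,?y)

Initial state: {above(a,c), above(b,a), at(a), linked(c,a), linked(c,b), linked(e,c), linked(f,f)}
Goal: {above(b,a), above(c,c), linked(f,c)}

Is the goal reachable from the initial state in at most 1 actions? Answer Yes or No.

1. step(c,a)  →  {above(b,a), above(c,c), inpos(c), linked(c,a), linked(c,b), linked(e,c), linked(f,f)}
2. bind(c,f)  →  {above(b,a), above(c,c), inpos(c), linked(c,a), linked(c,b), linked(e,c), linked(f,c)}
optimal plan length = 2; 2 > 1

No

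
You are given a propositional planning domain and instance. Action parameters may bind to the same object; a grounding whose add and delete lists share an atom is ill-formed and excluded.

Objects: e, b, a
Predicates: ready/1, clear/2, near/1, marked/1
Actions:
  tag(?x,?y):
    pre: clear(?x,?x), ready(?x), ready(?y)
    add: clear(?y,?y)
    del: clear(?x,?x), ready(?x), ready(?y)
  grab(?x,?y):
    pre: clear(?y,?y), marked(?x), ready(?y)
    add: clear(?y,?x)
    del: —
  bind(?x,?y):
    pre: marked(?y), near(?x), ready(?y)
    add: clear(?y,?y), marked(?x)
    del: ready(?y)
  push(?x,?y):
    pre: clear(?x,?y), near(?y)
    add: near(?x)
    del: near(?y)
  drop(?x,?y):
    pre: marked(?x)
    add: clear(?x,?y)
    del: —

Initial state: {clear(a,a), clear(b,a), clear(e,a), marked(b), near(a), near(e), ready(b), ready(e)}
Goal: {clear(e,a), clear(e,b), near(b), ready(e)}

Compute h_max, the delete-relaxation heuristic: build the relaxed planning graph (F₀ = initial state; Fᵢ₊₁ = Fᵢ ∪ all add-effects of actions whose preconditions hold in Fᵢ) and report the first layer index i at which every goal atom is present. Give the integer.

F0 = init (8 atoms)
F1 = F0 ∪ {clear(b,b), clear(b,e), marked(a), marked(e), near(b)}  (13 atoms)
F2 = F1 ∪ {clear(a,b), clear(a,e), clear(e,b), clear(e,e)}  (17 atoms)
goal ⊆ F2  ⇒  h_max = 2

2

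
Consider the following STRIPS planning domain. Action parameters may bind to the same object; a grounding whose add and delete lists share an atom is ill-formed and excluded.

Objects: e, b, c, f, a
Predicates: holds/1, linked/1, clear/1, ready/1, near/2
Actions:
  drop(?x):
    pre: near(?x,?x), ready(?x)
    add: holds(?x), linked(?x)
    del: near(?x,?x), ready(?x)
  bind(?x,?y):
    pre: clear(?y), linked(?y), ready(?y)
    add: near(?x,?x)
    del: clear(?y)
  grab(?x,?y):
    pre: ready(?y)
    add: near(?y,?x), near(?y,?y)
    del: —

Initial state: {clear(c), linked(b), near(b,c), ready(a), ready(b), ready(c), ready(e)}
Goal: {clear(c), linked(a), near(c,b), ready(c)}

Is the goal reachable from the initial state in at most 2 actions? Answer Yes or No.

1. grab(e,a)  →  {clear(c), linked(b), near(a,a), near(a,e), near(b,c), ready(a), ready(b), ready(c), ready(e)}
2. drop(a)  →  {clear(c), holds(a), linked(a), linked(b), near(a,e), near(b,c), ready(b), ready(c), ready(e)}
3. grab(b,c)  →  {clear(c), holds(a), linked(a), linked(b), near(a,e), near(b,c), near(c,b), near(c,c), ready(b), ready(c), ready(e)}
optimal plan length = 3; 3 > 2

No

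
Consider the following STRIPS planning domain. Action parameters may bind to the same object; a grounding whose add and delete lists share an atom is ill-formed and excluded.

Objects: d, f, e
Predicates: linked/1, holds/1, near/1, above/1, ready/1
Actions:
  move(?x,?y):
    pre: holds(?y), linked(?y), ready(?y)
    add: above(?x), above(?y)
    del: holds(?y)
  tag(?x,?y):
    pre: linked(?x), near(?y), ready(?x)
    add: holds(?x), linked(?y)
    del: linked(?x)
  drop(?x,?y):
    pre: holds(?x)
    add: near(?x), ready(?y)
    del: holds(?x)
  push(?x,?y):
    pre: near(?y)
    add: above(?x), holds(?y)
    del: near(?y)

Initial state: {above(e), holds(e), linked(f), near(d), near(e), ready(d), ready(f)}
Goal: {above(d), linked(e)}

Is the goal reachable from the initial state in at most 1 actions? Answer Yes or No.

No

1. tag(f,e)  →  {above(e), holds(e), holds(f), linked(e), near(d), near(e), ready(d), ready(f)}
2. push(d,d)  →  {above(d), above(e), holds(d), holds(e), holds(f), linked(e), near(e), ready(d), ready(f)}
optimal plan length = 2; 2 > 1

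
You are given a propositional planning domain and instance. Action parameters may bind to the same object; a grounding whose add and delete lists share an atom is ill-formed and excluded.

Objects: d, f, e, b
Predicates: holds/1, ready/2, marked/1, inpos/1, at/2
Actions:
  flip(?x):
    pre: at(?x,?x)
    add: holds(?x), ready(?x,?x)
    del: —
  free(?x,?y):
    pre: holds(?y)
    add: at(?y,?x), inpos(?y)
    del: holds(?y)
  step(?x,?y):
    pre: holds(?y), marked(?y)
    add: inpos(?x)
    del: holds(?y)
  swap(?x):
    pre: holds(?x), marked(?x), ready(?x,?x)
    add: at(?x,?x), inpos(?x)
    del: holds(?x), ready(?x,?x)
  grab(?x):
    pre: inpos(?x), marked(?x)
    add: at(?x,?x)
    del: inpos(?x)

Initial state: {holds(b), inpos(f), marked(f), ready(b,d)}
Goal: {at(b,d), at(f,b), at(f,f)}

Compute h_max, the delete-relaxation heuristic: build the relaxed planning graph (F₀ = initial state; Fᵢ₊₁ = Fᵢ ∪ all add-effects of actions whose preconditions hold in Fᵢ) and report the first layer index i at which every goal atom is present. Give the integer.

F0 = init (4 atoms)
F1 = F0 ∪ {at(b,b), at(b,d), at(b,e), at(b,f), at(f,f), inpos(b)}  (10 atoms)
F2 = F1 ∪ {holds(f), ready(b,b), ready(f,f)}  (13 atoms)
F3 = F2 ∪ {at(f,b), at(f,d), at(f,e), inpos(d), inpos(e)}  (18 atoms)
goal ⊆ F3  ⇒  h_max = 3

3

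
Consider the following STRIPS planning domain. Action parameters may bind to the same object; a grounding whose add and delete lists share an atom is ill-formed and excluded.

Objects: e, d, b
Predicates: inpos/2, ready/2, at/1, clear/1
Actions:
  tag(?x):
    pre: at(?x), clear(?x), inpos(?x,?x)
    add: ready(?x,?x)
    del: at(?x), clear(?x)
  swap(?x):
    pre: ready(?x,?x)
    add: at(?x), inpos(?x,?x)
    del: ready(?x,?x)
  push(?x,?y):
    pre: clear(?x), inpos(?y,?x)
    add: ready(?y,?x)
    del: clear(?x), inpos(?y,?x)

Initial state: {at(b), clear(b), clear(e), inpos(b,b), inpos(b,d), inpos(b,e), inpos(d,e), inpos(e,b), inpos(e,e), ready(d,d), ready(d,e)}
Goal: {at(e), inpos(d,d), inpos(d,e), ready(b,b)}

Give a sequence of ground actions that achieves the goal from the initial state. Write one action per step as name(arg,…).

1. tag(b)  →  {clear(e), inpos(b,b), inpos(b,d), inpos(b,e), inpos(d,e), inpos(e,b), inpos(e,e), ready(b,b), ready(d,d), ready(d,e)}
2. swap(d)  →  {at(d), clear(e), inpos(b,b), inpos(b,d), inpos(b,e), inpos(d,d), inpos(d,e), inpos(e,b), inpos(e,e), ready(b,b), ready(d,e)}
3. push(e,e)  →  {at(d), inpos(b,b), inpos(b,d), inpos(b,e), inpos(d,d), inpos(d,e), inpos(e,b), ready(b,b), ready(d,e), ready(e,e)}
4. swap(e)  →  {at(d), at(e), inpos(b,b), inpos(b,d), inpos(b,e), inpos(d,d), inpos(d,e), inpos(e,b), inpos(e,e), ready(b,b), ready(d,e)}

tag(b); swap(d); push(e,e); swap(e)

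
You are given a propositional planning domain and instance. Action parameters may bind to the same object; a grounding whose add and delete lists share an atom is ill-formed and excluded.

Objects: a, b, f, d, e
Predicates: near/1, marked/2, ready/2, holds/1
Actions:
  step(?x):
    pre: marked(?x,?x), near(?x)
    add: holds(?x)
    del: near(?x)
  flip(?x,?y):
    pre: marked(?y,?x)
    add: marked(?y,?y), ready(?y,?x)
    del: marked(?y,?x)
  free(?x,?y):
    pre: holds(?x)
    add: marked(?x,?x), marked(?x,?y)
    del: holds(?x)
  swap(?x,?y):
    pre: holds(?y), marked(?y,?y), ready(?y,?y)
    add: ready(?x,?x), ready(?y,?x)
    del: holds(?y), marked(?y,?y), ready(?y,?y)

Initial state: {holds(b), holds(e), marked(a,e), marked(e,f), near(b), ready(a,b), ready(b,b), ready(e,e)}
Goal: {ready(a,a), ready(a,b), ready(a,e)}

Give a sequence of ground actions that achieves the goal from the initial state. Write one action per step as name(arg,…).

1. flip(f,e)  →  {holds(b), holds(e), marked(a,e), marked(e,e), near(b), ready(a,b), ready(b,b), ready(e,e), ready(e,f)}
2. flip(e,a)  →  {holds(b), holds(e), marked(a,a), marked(e,e), near(b), ready(a,b), ready(a,e), ready(b,b), ready(e,e), ready(e,f)}
3. swap(a,e)  →  {holds(b), marked(a,a), near(b), ready(a,a), ready(a,b), ready(a,e), ready(b,b), ready(e,a), ready(e,f)}

flip(f,e); flip(e,a); swap(a,e)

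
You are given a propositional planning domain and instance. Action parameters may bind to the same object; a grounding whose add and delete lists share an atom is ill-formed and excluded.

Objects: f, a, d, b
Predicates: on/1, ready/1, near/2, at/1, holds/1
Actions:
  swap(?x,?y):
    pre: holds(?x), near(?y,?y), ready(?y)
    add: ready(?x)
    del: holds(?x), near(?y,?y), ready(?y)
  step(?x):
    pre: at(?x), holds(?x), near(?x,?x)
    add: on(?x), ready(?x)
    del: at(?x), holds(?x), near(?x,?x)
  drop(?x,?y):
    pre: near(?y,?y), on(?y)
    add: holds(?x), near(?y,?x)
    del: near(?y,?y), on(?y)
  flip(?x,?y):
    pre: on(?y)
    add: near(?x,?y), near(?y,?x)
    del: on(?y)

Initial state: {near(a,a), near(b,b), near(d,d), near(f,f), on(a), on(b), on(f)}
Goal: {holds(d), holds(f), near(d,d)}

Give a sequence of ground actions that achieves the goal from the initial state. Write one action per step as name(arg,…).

1. drop(f,a)  →  {holds(f), near(a,f), near(b,b), near(d,d), near(f,f), on(b), on(f)}
2. drop(d,f)  →  {holds(d), holds(f), near(a,f), near(b,b), near(d,d), near(f,d), on(b)}

drop(f,a); drop(d,f)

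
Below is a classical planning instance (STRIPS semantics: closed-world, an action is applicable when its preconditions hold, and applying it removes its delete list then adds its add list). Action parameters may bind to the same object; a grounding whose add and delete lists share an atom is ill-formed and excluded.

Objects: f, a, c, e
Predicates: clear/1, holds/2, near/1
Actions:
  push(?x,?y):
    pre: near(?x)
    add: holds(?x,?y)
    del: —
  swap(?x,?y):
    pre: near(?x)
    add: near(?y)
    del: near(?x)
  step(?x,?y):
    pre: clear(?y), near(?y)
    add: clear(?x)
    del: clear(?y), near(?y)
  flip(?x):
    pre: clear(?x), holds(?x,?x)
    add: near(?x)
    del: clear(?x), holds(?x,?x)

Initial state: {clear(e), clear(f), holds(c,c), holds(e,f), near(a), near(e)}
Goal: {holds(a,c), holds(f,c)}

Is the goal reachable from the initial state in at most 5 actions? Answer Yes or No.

1. push(a,c)  →  {clear(e), clear(f), holds(a,c), holds(c,c), holds(e,f), near(a), near(e)}
2. swap(a,f)  →  {clear(e), clear(f), holds(a,c), holds(c,c), holds(e,f), near(e), near(f)}
3. push(f,c)  →  {clear(e), clear(f), holds(a,c), holds(c,c), holds(e,f), holds(f,c), near(e), near(f)}
optimal plan length = 3; 3 ≤ 5

Yes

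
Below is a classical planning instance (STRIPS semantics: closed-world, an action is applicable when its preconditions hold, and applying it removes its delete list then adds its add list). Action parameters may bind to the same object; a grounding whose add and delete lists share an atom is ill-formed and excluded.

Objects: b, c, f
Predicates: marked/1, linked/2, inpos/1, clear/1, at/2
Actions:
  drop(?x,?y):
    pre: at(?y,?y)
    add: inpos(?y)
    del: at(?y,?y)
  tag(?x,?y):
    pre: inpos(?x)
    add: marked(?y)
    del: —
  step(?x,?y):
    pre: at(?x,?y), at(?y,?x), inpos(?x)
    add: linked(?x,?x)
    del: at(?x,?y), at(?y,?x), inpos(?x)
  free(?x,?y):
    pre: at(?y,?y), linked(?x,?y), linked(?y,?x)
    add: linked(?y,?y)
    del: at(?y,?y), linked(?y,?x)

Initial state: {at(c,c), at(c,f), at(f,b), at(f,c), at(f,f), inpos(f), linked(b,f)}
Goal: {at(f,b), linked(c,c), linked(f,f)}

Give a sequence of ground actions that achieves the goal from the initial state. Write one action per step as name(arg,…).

1. drop(b,c)  →  {at(c,f), at(f,b), at(f,c), at(f,f), inpos(c), inpos(f), linked(b,f)}
2. step(c,f)  →  {at(f,b), at(f,f), inpos(f), linked(b,f), linked(c,c)}
3. step(f,f)  →  {at(f,b), linked(b,f), linked(c,c), linked(f,f)}

drop(b,c); step(c,f); step(f,f)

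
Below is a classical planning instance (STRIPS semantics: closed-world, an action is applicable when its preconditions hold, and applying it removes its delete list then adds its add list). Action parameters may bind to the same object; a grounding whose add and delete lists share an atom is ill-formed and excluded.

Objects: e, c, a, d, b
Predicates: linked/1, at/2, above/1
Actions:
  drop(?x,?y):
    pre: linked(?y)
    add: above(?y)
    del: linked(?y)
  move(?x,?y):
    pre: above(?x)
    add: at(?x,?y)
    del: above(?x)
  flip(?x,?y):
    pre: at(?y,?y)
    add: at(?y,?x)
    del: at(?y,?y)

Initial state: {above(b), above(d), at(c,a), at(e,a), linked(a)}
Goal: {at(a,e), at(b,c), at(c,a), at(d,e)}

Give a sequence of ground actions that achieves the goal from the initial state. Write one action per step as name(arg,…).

1. drop(e,a)  →  {above(a), above(b), above(d), at(c,a), at(e,a)}
2. move(a,e)  →  {above(b), above(d), at(a,e), at(c,a), at(e,a)}
3. move(d,e)  →  {above(b), at(a,e), at(c,a), at(d,e), at(e,a)}
4. move(b,c)  →  {at(a,e), at(b,c), at(c,a), at(d,e), at(e,a)}

drop(e,a); move(a,e); move(d,e); move(b,c)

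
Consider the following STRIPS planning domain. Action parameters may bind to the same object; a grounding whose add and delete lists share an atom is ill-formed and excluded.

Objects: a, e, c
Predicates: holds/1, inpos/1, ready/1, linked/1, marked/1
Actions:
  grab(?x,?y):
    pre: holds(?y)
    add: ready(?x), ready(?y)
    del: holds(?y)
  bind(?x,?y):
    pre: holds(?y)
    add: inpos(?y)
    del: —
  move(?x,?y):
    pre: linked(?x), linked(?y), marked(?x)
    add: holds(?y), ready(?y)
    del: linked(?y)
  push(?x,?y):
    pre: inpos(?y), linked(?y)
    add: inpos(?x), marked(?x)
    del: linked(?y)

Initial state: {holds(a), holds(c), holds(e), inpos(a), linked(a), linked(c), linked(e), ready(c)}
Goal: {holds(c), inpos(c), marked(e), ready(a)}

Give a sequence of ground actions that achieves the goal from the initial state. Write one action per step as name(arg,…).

1. grab(a,a)  →  {holds(c), holds(e), inpos(a), linked(a), linked(c), linked(e), ready(a), ready(c)}
2. bind(a,c)  →  {holds(c), holds(e), inpos(a), inpos(c), linked(a), linked(c), linked(e), ready(a), ready(c)}
3. push(e,a)  →  {holds(c), holds(e), inpos(a), inpos(c), inpos(e), linked(c), linked(e), marked(e), ready(a), ready(c)}

grab(a,a); bind(a,c); push(e,a)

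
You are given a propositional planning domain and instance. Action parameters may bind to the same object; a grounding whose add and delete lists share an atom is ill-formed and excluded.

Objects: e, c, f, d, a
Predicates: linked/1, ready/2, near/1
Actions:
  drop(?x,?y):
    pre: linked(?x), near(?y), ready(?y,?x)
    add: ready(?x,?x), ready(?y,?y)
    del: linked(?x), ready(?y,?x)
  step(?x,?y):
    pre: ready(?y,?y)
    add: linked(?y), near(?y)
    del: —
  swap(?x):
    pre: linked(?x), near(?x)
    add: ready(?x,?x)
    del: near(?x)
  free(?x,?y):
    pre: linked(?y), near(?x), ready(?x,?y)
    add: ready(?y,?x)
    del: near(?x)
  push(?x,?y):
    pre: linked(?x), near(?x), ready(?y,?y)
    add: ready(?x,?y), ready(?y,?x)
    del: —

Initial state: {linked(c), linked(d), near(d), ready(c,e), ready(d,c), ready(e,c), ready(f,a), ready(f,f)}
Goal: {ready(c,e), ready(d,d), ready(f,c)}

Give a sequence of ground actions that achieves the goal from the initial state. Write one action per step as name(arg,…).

1. drop(c,d)  →  {linked(d), near(d), ready(c,c), ready(c,e), ready(d,d), ready(e,c), ready(f,a), ready(f,f)}
2. step(e,c)  →  {linked(c), linked(d), near(c), near(d), ready(c,c), ready(c,e), ready(d,d), ready(e,c), ready(f,a), ready(f,f)}
3. push(c,f)  →  {linked(c), linked(d), near(c), near(d), ready(c,c), ready(c,e), ready(c,f), ready(d,d), ready(e,c), ready(f,a), ready(f,c), ready(f,f)}

drop(c,d); step(e,c); push(c,f)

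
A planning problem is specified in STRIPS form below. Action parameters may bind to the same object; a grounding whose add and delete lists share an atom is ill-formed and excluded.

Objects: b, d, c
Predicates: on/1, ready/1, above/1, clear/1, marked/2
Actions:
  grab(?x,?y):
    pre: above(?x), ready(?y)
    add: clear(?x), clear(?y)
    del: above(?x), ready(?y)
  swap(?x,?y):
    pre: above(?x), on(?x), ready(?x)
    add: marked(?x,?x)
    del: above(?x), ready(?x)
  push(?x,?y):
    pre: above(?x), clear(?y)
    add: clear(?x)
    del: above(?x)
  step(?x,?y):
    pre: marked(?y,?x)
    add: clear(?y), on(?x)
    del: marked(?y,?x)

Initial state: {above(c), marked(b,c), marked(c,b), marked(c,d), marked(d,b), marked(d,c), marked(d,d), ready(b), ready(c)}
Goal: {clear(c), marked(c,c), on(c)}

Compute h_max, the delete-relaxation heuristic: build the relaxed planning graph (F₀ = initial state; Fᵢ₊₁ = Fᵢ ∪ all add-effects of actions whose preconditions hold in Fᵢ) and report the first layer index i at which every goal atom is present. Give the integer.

F0 = init (9 atoms)
F1 = F0 ∪ {clear(b), clear(c), clear(d), on(b), on(c), on(d)}  (15 atoms)
F2 = F1 ∪ {marked(c,c)}  (16 atoms)
goal ⊆ F2  ⇒  h_max = 2

2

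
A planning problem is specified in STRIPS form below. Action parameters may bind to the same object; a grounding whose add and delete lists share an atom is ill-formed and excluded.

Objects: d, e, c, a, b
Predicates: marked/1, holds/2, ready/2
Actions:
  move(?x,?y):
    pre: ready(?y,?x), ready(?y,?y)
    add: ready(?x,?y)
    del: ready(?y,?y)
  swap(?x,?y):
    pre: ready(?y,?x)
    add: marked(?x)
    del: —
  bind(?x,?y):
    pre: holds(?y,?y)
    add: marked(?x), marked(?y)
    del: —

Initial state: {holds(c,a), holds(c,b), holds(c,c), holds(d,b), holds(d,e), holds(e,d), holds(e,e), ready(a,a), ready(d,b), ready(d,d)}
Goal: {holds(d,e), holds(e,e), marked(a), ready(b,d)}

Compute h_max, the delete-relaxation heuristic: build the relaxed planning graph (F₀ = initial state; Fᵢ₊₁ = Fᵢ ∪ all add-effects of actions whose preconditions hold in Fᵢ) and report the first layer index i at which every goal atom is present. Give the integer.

1

F0 = init (10 atoms)
F1 = F0 ∪ {marked(a), marked(b), marked(c), marked(d), marked(e), ready(b,d)}  (16 atoms)
goal ⊆ F1  ⇒  h_max = 1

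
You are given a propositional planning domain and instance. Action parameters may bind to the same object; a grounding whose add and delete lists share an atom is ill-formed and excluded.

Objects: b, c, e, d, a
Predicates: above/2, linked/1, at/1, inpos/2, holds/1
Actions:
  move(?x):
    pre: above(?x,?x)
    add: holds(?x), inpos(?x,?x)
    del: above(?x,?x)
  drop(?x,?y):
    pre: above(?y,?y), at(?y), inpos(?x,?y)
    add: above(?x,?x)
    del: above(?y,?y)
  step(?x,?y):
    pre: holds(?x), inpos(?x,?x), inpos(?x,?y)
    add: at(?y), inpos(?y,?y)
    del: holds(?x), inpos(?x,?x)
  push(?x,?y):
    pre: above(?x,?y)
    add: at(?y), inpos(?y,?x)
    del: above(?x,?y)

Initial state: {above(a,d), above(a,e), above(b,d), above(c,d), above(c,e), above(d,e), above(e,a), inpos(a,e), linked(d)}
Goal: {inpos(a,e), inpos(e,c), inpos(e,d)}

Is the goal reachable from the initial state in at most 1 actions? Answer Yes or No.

No

1. push(c,e)  →  {above(a,d), above(a,e), above(b,d), above(c,d), above(d,e), above(e,a), at(e), inpos(a,e), inpos(e,c), linked(d)}
2. push(d,e)  →  {above(a,d), above(a,e), above(b,d), above(c,d), above(e,a), at(e), inpos(a,e), inpos(e,c), inpos(e,d), linked(d)}
optimal plan length = 2; 2 > 1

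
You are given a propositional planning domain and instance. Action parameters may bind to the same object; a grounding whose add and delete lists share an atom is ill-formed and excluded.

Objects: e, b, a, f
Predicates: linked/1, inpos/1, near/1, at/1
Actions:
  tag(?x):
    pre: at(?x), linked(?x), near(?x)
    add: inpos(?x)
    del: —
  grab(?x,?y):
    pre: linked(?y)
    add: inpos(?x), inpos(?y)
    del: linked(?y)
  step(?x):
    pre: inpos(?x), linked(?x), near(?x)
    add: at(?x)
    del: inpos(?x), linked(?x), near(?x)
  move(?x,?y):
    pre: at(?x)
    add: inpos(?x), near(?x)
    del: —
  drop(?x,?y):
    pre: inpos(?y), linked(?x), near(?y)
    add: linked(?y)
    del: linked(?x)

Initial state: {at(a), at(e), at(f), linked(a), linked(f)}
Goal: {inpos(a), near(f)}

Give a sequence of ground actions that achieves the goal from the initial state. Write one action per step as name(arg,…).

1. grab(e,a)  →  {at(a), at(e), at(f), inpos(a), inpos(e), linked(f)}
2. move(f,e)  →  {at(a), at(e), at(f), inpos(a), inpos(e), inpos(f), linked(f), near(f)}

grab(e,a); move(f,e)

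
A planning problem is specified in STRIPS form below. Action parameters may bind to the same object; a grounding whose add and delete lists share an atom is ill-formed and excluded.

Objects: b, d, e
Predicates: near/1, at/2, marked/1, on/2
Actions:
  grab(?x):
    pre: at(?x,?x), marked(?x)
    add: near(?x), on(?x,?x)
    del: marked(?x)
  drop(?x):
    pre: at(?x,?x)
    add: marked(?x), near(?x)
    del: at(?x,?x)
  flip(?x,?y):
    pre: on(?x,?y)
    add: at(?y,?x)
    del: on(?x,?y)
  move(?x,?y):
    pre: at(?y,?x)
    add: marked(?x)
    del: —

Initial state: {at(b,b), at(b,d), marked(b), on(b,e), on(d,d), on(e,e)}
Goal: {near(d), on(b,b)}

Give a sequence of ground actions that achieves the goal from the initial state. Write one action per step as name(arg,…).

1. grab(b)  →  {at(b,b), at(b,d), near(b), on(b,b), on(b,e), on(d,d), on(e,e)}
2. flip(d,d)  →  {at(b,b), at(b,d), at(d,d), near(b), on(b,b), on(b,e), on(e,e)}
3. drop(d)  →  {at(b,b), at(b,d), marked(d), near(b), near(d), on(b,b), on(b,e), on(e,e)}

grab(b); flip(d,d); drop(d)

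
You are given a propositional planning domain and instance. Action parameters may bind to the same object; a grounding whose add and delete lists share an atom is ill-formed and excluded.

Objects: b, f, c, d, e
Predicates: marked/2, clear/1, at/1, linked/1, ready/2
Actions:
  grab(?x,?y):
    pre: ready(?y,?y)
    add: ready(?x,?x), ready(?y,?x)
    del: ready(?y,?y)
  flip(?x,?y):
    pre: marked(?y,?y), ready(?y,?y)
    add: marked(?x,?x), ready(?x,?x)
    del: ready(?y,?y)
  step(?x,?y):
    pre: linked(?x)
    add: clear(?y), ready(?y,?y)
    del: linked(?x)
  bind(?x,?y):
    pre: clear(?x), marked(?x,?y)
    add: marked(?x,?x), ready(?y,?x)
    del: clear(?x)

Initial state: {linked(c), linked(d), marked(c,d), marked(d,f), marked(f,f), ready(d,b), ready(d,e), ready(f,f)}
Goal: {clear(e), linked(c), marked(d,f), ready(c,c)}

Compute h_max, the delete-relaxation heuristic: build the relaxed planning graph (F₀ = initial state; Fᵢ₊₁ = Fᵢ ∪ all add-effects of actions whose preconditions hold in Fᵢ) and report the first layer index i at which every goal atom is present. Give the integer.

1

F0 = init (8 atoms)
F1 = F0 ∪ {clear(b), clear(c), clear(d), clear(e), clear(f), marked(b,b), marked(c,c), marked(d,d), marked(e,e), ready(b,b), ready(c,c), ready(d,d), ready(e,e), ready(f,b), ready(f,c), ready(f,d), ready(f,e)}  (25 atoms)
goal ⊆ F1  ⇒  h_max = 1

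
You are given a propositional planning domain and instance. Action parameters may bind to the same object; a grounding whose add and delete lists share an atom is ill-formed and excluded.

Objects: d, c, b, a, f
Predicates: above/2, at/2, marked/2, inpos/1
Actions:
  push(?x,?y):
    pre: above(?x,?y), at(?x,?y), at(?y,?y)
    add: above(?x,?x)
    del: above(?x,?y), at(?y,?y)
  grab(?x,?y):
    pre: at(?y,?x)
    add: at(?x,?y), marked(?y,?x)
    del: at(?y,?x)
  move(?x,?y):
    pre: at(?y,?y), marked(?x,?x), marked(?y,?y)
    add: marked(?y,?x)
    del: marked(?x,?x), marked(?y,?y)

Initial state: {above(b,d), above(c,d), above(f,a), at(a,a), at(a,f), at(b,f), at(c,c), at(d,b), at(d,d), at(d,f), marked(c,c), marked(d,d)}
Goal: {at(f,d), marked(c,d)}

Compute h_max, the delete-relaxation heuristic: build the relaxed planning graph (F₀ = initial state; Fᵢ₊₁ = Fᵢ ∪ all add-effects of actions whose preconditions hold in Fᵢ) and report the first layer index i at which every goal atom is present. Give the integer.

1

F0 = init (12 atoms)
F1 = F0 ∪ {at(b,d), at(f,a), at(f,b), at(f,d), marked(a,f), marked(b,f), marked(c,d), marked(d,b), marked(d,c), marked(d,f)}  (22 atoms)
goal ⊆ F1  ⇒  h_max = 1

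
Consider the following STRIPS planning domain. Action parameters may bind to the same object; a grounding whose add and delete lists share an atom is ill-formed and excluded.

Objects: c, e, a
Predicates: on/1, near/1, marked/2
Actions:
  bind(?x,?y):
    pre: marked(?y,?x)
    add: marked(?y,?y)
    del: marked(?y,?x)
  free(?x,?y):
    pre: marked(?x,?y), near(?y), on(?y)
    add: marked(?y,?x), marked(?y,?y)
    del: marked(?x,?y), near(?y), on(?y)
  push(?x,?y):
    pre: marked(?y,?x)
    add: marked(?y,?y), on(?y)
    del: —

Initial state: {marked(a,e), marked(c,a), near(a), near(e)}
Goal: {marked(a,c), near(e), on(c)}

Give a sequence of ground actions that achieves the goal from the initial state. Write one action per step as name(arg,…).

push(e,a); push(a,c); free(c,a)

1. push(e,a)  →  {marked(a,a), marked(a,e), marked(c,a), near(a), near(e), on(a)}
2. push(a,c)  →  {marked(a,a), marked(a,e), marked(c,a), marked(c,c), near(a), near(e), on(a), on(c)}
3. free(c,a)  →  {marked(a,a), marked(a,c), marked(a,e), marked(c,c), near(e), on(c)}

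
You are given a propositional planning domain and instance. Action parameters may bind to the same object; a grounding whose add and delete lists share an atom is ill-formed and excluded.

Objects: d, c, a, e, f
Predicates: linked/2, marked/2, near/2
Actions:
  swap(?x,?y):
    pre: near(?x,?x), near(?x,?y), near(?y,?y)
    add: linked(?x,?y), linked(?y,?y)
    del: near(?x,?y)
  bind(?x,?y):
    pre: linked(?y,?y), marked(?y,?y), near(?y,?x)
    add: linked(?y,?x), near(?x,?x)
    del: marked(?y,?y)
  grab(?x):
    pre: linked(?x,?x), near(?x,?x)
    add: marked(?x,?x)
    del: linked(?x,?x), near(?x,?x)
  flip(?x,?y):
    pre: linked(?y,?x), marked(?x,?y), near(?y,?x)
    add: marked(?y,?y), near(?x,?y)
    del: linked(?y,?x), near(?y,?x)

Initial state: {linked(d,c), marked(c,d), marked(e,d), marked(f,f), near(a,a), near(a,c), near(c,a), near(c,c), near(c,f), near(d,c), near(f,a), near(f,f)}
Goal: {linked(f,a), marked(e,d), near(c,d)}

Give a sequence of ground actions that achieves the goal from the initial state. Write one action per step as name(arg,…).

swap(f,a); flip(c,d)

1. swap(f,a)  →  {linked(a,a), linked(d,c), linked(f,a), marked(c,d), marked(e,d), marked(f,f), near(a,a), near(a,c), near(c,a), near(c,c), near(c,f), near(d,c), near(f,f)}
2. flip(c,d)  →  {linked(a,a), linked(f,a), marked(c,d), marked(d,d), marked(e,d), marked(f,f), near(a,a), near(a,c), near(c,a), near(c,c), near(c,d), near(c,f), near(f,f)}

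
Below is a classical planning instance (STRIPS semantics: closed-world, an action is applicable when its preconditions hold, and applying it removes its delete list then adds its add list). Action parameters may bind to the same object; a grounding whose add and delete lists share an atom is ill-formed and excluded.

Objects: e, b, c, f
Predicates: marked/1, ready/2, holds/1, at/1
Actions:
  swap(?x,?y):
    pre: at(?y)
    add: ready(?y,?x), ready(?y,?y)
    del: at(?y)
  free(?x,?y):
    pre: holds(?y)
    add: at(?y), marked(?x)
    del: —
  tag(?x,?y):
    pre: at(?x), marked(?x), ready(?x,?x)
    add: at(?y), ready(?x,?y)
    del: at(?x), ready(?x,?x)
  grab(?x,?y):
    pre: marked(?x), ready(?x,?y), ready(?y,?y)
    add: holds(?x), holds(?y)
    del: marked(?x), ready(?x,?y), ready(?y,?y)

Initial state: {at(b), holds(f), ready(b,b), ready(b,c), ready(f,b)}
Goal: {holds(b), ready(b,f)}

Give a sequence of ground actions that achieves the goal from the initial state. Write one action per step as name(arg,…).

1. swap(f,b)  →  {holds(f), ready(b,b), ready(b,c), ready(b,f), ready(f,b)}
2. free(b,f)  →  {at(f), holds(f), marked(b), ready(b,b), ready(b,c), ready(b,f), ready(f,b)}
3. grab(b,b)  →  {at(f), holds(b), holds(f), ready(b,c), ready(b,f), ready(f,b)}

swap(f,b); free(b,f); grab(b,b)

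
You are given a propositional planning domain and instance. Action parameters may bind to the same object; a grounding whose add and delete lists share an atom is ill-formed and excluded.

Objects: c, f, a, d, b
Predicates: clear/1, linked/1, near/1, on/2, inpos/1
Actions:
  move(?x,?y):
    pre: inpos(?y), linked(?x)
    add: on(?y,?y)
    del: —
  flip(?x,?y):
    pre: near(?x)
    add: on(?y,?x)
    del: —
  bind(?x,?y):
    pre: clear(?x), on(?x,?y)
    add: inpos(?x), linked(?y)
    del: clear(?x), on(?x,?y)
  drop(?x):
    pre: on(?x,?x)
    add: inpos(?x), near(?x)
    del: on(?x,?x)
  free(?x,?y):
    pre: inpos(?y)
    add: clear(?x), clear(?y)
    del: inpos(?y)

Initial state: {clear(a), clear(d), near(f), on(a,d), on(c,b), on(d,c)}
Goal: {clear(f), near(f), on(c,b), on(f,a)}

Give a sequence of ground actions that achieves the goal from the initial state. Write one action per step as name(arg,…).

1. bind(a,d)  →  {clear(d), inpos(a), linked(d), near(f), on(c,b), on(d,c)}
2. move(d,a)  →  {clear(d), inpos(a), linked(d), near(f), on(a,a), on(c,b), on(d,c)}
3. drop(a)  →  {clear(d), inpos(a), linked(d), near(a), near(f), on(c,b), on(d,c)}
4. flip(a,f)  →  {clear(d), inpos(a), linked(d), near(a), near(f), on(c,b), on(d,c), on(f,a)}
5. free(f,a)  →  {clear(a), clear(d), clear(f), linked(d), near(a), near(f), on(c,b), on(d,c), on(f,a)}

bind(a,d); move(d,a); drop(a); flip(a,f); free(f,a)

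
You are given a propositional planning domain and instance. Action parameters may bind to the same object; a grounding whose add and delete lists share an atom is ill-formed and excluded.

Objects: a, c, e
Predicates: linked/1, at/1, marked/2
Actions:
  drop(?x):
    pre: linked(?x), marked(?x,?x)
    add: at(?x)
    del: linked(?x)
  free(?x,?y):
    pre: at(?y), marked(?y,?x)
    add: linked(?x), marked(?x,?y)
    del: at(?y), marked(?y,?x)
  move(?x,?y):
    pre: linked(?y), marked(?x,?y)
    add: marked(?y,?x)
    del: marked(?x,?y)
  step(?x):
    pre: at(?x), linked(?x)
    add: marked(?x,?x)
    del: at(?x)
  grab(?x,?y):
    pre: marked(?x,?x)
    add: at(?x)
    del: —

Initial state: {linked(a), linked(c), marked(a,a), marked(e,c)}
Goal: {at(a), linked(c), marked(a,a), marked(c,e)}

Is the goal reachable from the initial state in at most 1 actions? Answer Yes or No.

No

1. drop(a)  →  {at(a), linked(c), marked(a,a), marked(e,c)}
2. move(e,c)  →  {at(a), linked(c), marked(a,a), marked(c,e)}
optimal plan length = 2; 2 > 1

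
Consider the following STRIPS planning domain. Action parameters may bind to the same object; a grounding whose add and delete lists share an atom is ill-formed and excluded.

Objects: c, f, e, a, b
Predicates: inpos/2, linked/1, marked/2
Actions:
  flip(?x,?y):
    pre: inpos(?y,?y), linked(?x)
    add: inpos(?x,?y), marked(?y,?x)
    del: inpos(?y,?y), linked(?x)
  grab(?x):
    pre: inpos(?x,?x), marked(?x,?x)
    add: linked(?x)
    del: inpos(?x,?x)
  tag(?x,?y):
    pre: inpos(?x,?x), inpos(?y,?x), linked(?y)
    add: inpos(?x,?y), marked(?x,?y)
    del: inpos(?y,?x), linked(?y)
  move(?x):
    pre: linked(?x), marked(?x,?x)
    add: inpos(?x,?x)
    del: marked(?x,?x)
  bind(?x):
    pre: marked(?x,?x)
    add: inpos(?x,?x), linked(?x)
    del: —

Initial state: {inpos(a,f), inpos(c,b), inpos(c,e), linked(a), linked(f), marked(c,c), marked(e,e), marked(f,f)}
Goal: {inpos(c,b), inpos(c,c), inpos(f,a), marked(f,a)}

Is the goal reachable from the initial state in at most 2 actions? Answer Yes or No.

1. move(f)  →  {inpos(a,f), inpos(c,b), inpos(c,e), inpos(f,f), linked(a), linked(f), marked(c,c), marked(e,e)}
2. tag(f,a)  →  {inpos(c,b), inpos(c,e), inpos(f,a), inpos(f,f), linked(f), marked(c,c), marked(e,e), marked(f,a)}
3. bind(c)  →  {inpos(c,b), inpos(c,c), inpos(c,e), inpos(f,a), inpos(f,f), linked(c), linked(f), marked(c,c), marked(e,e), marked(f,a)}
optimal plan length = 3; 3 > 2

No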